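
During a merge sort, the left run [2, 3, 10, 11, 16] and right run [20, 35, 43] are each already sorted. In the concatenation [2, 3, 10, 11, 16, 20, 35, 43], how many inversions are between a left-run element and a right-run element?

For each element r of the right run, count left-run elements greater than r:
r = 20: none → 0
r = 35: none → 0
r = 43: none → 0
Cross-inversions: 0 + 0 + 0 = 0

0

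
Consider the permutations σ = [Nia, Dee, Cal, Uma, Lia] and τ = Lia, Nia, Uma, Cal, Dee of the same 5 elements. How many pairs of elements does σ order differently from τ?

7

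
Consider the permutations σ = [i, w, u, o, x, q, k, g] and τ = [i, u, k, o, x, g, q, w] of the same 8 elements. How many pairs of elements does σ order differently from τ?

Assign each item its position (1..8) in the first ordering, then rewrite the second ordering as that position sequence:
positions: i→1, w→2, u→3, o→4, x→5, q→6, k→7, g→8
second ordering as positions: [1, 3, 7, 4, 5, 8, 6, 2]
Discordant pairs = inversions in this position sequence.
1: 0
3: 2 → 1
7: 4, 5, 6, 2 → 4
4: 2 → 1
5: 2 → 1
8: 6, 2 → 2
6: 2 → 1
2: 0
Total: 0 + 1 + 4 + 1 + 1 + 2 + 1 + 0 = 10

10 discordant pairs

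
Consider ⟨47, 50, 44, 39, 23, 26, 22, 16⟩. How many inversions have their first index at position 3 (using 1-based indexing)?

The element at index 3 is 44.
Elements after it: 39, 23, 26, 22, 16
Those smaller than 44: 39, 23, 26, 22, 16

5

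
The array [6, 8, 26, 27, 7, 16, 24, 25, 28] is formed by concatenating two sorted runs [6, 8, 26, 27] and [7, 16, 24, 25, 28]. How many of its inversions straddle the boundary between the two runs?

9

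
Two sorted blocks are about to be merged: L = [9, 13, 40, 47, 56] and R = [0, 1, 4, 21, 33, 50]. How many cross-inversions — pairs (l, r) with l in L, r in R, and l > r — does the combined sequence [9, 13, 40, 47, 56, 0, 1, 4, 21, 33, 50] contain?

Cross-inversions: 22

Take each right-half value and tally the left-half values above it:
r = 0: 9, 13, 40, 47, 56 → 5
r = 1: 9, 13, 40, 47, 56 → 5
r = 4: 9, 13, 40, 47, 56 → 5
r = 21: 40, 47, 56 → 3
r = 33: 40, 47, 56 → 3
r = 50: 56 → 1
Cross-inversions: 5 + 5 + 5 + 3 + 3 + 1 = 22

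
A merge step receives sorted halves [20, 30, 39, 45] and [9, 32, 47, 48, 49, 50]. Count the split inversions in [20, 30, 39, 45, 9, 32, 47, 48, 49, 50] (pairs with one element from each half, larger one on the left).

6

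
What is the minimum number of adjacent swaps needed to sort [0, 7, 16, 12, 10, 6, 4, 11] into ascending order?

14

The minimum number of adjacent swaps to sort an array equals its inversion count, since every such swap removes exactly one inversion.
Count inversions — for each element, later elements that are smaller:
0: none → 0
7: 6, 4 → 2
16: 12, 10, 6, 4, 11 → 5
12: 10, 6, 4, 11 → 4
10: 6, 4 → 2
6: 4 → 1
4: none → 0
11: none → 0
Total inversions: 0 + 2 + 5 + 4 + 2 + 1 + 0 + 0 = 14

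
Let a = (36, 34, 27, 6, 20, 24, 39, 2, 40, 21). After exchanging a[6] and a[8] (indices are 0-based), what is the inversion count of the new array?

Inversions: 26

Positions 6 and 8 hold 39 and 40; after swapping, the array is [36, 34, 27, 6, 20, 24, 40, 2, 39, 21].
Sweep left to right; for each value list the smaller values that follow it:
36: 7
34: 6
27: 5
6: 1
20: 1
24: 2
40: 3
2: 0
39: 1
21: 0
Sum: 7 + 6 + 5 + 1 + 1 + 2 + 3 + 0 + 1 + 0 = 26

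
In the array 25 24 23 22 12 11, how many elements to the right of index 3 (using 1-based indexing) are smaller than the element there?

3 such elements

The element at index 3 is 23.
Elements after it: 22, 12, 11
Those smaller than 23: 22, 12, 11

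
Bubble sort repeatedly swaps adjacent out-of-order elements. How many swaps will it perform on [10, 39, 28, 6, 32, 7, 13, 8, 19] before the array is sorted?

Minimum adjacent swaps = number of inversions (each swap of adjacent out-of-order elements removes one inversion and no swap can remove more).
Count inversions — for each element, later elements that are smaller:
10: 6, 7, 8 → 3
39: 28, 6, 32, 7, 13, 8, 19 → 7
28: 6, 7, 13, 8, 19 → 5
6: none → 0
32: 7, 13, 8, 19 → 4
7: none → 0
13: 8 → 1
8: none → 0
19: none → 0
Total inversions: 3 + 7 + 5 + 0 + 4 + 0 + 1 + 0 + 0 = 20

20 adjacent swaps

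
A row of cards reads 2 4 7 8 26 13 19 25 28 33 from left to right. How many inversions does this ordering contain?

For each element, count later entries that are smaller:
2 → none → 0
4 → none → 0
7 → none → 0
8 → none → 0
26 → 13, 19, 25 → 3
13 → none → 0
19 → none → 0
25 → none → 0
28 → none → 0
33 → none → 0
Sum: 0 + 0 + 0 + 0 + 3 + 0 + 0 + 0 + 0 + 0 = 3

3 out-of-order pairs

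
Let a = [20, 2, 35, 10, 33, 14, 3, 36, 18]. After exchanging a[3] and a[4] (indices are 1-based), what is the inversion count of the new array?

15 inversions

Positions 3 and 4 hold 35 and 10; after swapping, the array is [20, 2, 10, 35, 33, 14, 3, 36, 18].
Element-by-element contributions:
20 → 2, 10, 14, 3, 18 → 5
2 → none → 0
10 → 3 → 1
35 → 33, 14, 3, 18 → 4
33 → 14, 3, 18 → 3
14 → 3 → 1
3 → none → 0
36 → 18 → 1
18 → none → 0
Sum: 5 + 0 + 1 + 4 + 3 + 1 + 0 + 1 + 0 = 15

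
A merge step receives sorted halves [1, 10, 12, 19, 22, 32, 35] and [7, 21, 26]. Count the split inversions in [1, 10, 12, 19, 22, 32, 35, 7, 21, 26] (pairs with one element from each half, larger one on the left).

For each element r of the right run, count left-run elements greater than r:
r = 7: 10, 12, 19, 22, 32, 35 → 6
r = 21: 22, 32, 35 → 3
r = 26: 32, 35 → 2
Cross-inversions: 6 + 3 + 2 = 11

11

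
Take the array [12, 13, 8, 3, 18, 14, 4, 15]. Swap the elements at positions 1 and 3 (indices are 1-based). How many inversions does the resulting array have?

11 inversions

Positions 1 and 3 hold 12 and 8; after swapping, the array is [8, 13, 12, 3, 18, 14, 4, 15].
Sweep left to right; for each value list the smaller values that follow it:
8 → 3, 4 → 2
13 → 12, 3, 4 → 3
12 → 3, 4 → 2
3 → none → 0
18 → 14, 4, 15 → 3
14 → 4 → 1
4 → none → 0
15 → none → 0
Sum: 2 + 3 + 2 + 0 + 3 + 1 + 0 + 0 = 11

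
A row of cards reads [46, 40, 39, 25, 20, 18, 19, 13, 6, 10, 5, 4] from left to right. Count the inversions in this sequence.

Inversions: 64

Element-by-element contributions:
46: 11
40: 10
39: 9
25: 8
20: 7
18: 5
19: 5
13: 4
6: 2
10: 2
5: 1
4: 0
Sum: 11 + 10 + 9 + 8 + 7 + 5 + 5 + 4 + 2 + 2 + 1 + 0 = 64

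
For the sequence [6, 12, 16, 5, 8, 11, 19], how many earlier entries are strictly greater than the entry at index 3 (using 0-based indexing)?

The element at index 3 is 5.
Elements before it: 6, 12, 16
Those larger than 5: 6, 12, 16

3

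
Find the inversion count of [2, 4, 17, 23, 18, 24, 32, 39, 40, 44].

Element-by-element contributions:
2 → none → 0
4 → none → 0
17 → none → 0
23 → 18 → 1
18 → none → 0
24 → none → 0
32 → none → 0
39 → none → 0
40 → none → 0
44 → none → 0
Sum: 0 + 0 + 0 + 1 + 0 + 0 + 0 + 0 + 0 + 0 = 1

There is 1 inversion.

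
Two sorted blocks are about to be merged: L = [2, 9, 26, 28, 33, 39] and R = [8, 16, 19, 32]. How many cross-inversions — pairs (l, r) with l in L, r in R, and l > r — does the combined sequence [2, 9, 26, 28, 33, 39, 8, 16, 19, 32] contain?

For each element r of the right run, count left-run elements greater than r:
r = 8: 9, 26, 28, 33, 39 → 5
r = 16: 26, 28, 33, 39 → 4
r = 19: 26, 28, 33, 39 → 4
r = 32: 33, 39 → 2
Cross-inversions: 5 + 4 + 4 + 2 = 15

15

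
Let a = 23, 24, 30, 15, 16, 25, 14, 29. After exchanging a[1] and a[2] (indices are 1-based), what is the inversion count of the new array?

Positions 1 and 2 hold 23 and 24; after swapping, the array is [24, 23, 30, 15, 16, 25, 14, 29].
Element-by-element contributions:
24: 4
23: 3
30: 5
15: 1
16: 1
25: 1
14: 0
29: 0
Sum: 4 + 3 + 5 + 1 + 1 + 1 + 0 + 0 = 15

15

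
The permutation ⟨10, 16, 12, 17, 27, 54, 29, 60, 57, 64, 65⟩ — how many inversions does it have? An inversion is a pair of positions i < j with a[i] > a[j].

Sweep left to right; for each value list the smaller values that follow it:
10 → none → 0
16 → 12 → 1
12 → none → 0
17 → none → 0
27 → none → 0
54 → 29 → 1
29 → none → 0
60 → 57 → 1
57 → none → 0
64 → none → 0
65 → none → 0
Sum: 0 + 1 + 0 + 0 + 0 + 1 + 0 + 1 + 0 + 0 + 0 = 3

Inversions: 3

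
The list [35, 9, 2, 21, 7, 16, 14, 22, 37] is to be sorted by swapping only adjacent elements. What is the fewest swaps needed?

13 swaps

The minimum number of adjacent swaps to sort an array equals its inversion count, since every such swap removes exactly one inversion.
Count inversions — for each element, later elements that are smaller:
35: 9, 2, 21, 7, 16, 14, 22 → 7
9: 2, 7 → 2
2: none → 0
21: 7, 16, 14 → 3
7: none → 0
16: 14 → 1
14: none → 0
22: none → 0
37: none → 0
Total inversions: 7 + 2 + 0 + 3 + 0 + 1 + 0 + 0 + 0 = 13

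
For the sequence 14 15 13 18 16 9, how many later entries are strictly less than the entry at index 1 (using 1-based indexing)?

The element at index 1 is 14.
Elements after it: 15, 13, 18, 16, 9
Those smaller than 14: 13, 9

2 such elements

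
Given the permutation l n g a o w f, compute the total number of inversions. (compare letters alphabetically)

Out-of-order index pairs (0-indexed):
(0,2): l > g
(0,3): l > a
(0,6): l > f
(1,2): n > g
(1,3): n > a
(1,6): n > f
(2,3): g > a
(2,6): g > f
(4,6): o > f
(5,6): w > f
That's 10 pairs.

10 out-of-order pairs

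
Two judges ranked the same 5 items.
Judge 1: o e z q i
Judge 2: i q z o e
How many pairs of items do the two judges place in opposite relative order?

Assign each item its position (1..5) in the first ordering, then rewrite the second ordering as that position sequence:
positions: o→1, e→2, z→3, q→4, i→5
second ordering as positions: [5, 4, 3, 1, 2]
Discordant pairs = inversions in this position sequence.
5: 4, 3, 1, 2 → 4
4: 3, 1, 2 → 3
3: 1, 2 → 2
1: 0
2: 0
Total: 4 + 3 + 2 + 0 + 0 = 9

9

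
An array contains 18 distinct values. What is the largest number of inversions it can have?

A reversed (strictly descending) arrangement makes every pair an inversion, giving C(18, 2) inversions.
C(18, 2) = 18·17/2 = 153

153 inversions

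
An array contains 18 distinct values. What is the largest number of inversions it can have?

153 inversions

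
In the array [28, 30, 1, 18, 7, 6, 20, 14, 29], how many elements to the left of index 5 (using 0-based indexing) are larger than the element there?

4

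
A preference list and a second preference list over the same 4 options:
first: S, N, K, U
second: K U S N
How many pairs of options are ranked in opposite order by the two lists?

4 pairs

Assign each item its position (1..4) in the first ordering, then rewrite the second ordering as that position sequence:
positions: S→1, N→2, K→3, U→4
second ordering as positions: [3, 4, 1, 2]
Discordant pairs = inversions in this position sequence.
3: 1, 2 → 2
4: 1, 2 → 2
1: 0
2: 0
Total: 2 + 2 + 0 + 0 = 4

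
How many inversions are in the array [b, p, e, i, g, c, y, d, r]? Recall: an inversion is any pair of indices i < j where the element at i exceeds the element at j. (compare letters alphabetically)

14

Sweep left to right; for each value list the smaller values that follow it:
b → none → 0
p → e, i, g, c, d → 5
e → c, d → 2
i → g, c, d → 3
g → c, d → 2
c → none → 0
y → d, r → 2
d → none → 0
r → none → 0
Sum: 0 + 5 + 2 + 3 + 2 + 0 + 2 + 0 + 0 = 14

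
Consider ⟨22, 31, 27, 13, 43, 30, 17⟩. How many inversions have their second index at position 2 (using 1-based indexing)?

0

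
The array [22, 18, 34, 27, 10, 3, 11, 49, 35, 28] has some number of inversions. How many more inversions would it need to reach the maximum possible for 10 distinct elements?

26

Maximum inversions for 10 distinct elements is C(10, 2) = 10·9/2 = 45.
Current inversions — for each element, count later smaller elements:
22: 4
18: 3
34: 5
27: 3
10: 1
3: 0
11: 0
49: 2
35: 1
28: 0
Current total: 4 + 3 + 5 + 3 + 1 + 0 + 0 + 2 + 1 + 0 = 19
Shortfall: 45 − 19 = 26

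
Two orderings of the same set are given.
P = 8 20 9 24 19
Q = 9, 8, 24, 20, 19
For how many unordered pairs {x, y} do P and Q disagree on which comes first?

3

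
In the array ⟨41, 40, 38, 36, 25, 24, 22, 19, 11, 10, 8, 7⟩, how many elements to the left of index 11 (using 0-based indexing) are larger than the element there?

11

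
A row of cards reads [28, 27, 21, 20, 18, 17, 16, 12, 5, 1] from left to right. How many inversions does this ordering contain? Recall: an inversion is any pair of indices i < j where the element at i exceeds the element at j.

45

Count, for each position, how many later elements it exceeds:
28: 9
27: 8
21: 7
20: 6
18: 5
17: 4
16: 3
12: 2
5: 1
1: 0
Sum: 9 + 8 + 7 + 6 + 5 + 4 + 3 + 2 + 1 + 0 = 45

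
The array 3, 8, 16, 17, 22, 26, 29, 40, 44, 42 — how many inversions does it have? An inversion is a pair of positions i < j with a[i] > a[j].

1

Sweep left to right; for each value list the smaller values that follow it:
3: 0
8: 0
16: 0
17: 0
22: 0
26: 0
29: 0
40: 0
44: 1
42: 0
Sum: 0 + 0 + 0 + 0 + 0 + 0 + 0 + 0 + 1 + 0 = 1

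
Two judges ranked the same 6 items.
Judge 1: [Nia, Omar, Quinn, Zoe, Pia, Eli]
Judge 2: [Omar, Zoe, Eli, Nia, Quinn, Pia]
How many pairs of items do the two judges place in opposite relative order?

6 discordant pairs

Assign each item its position (1..6) in the first ordering, then rewrite the second ordering as that position sequence:
positions: Nia→1, Omar→2, Quinn→3, Zoe→4, Pia→5, Eli→6
second ordering as positions: [2, 4, 6, 1, 3, 5]
Discordant pairs = inversions in this position sequence.
2: 1 → 1
4: 1, 3 → 2
6: 1, 3, 5 → 3
1: 0
3: 0
5: 0
Total: 1 + 2 + 3 + 0 + 0 + 0 = 6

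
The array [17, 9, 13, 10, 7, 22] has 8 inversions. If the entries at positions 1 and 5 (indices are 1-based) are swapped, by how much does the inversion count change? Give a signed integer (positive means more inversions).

-7

Positions 1 and 5 hold 17 and 7; after swapping, the array is [7, 9, 13, 10, 17, 22].
Count, for each position, how many later elements it exceeds:
7 → none → 0
9 → none → 0
13 → 10 → 1
10 → none → 0
17 → none → 0
22 → none → 0
Sum: 0 + 0 + 1 + 0 + 0 + 0 = 1
Change: 1 − 8 = -7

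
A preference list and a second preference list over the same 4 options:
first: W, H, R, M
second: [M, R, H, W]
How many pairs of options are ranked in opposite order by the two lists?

There are 6 pairs.

Assign each item its position (1..4) in the first ordering, then rewrite the second ordering as that position sequence:
positions: W→1, H→2, R→3, M→4
second ordering as positions: [4, 3, 2, 1]
Discordant pairs = inversions in this position sequence.
4: 3, 2, 1 → 3
3: 2, 1 → 2
2: 1 → 1
1: 0
Total: 3 + 2 + 1 + 0 = 6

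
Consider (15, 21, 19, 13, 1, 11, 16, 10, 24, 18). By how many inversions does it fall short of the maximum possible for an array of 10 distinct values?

22

Maximum inversions for 10 distinct elements is C(10, 2) = 10·9/2 = 45.
Current inversions — for each element, count later smaller elements:
15: 4
21: 7
19: 6
13: 3
1: 0
11: 1
16: 1
10: 0
24: 1
18: 0
Current total: 4 + 7 + 6 + 3 + 0 + 1 + 1 + 0 + 1 + 0 = 23
Shortfall: 45 − 23 = 22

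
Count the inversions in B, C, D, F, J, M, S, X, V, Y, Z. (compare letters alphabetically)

Sweep left to right; for each value list the smaller values that follow it:
B: 0
C: 0
D: 0
F: 0
J: 0
M: 0
S: 0
X: 1
V: 0
Y: 0
Z: 0
Sum: 0 + 0 + 0 + 0 + 0 + 0 + 0 + 1 + 0 + 0 + 0 = 1

1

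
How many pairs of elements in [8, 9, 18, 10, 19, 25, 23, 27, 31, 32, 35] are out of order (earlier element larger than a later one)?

There are 2 inversions.

Element-by-element contributions:
8 → none → 0
9 → none → 0
18 → 10 → 1
10 → none → 0
19 → none → 0
25 → 23 → 1
23 → none → 0
27 → none → 0
31 → none → 0
32 → none → 0
35 → none → 0
Sum: 0 + 0 + 1 + 0 + 0 + 1 + 0 + 0 + 0 + 0 + 0 = 2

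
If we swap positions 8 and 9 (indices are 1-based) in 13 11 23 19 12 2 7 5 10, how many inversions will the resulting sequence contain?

Positions 8 and 9 hold 5 and 10; after swapping, the array is [13, 11, 23, 19, 12, 2, 7, 10, 5].
Sweep left to right; for each value list the smaller values that follow it:
13 → 11, 12, 2, 7, 10, 5 → 6
11 → 2, 7, 10, 5 → 4
23 → 19, 12, 2, 7, 10, 5 → 6
19 → 12, 2, 7, 10, 5 → 5
12 → 2, 7, 10, 5 → 4
2 → none → 0
7 → 5 → 1
10 → 5 → 1
5 → none → 0
Sum: 6 + 4 + 6 + 5 + 4 + 0 + 1 + 1 + 0 = 27

27 inversions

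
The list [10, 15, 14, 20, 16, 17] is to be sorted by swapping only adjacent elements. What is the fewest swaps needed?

3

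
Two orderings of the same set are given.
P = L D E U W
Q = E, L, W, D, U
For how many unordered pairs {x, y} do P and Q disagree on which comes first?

Disagreeing pairs: 4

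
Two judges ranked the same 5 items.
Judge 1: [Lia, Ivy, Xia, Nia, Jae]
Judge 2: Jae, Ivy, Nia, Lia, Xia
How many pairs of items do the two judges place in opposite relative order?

7 discordant pairs

Assign each item its position (1..5) in the first ordering, then rewrite the second ordering as that position sequence:
positions: Lia→1, Ivy→2, Xia→3, Nia→4, Jae→5
second ordering as positions: [5, 2, 4, 1, 3]
Discordant pairs = inversions in this position sequence.
5: 2, 4, 1, 3 → 4
2: 1 → 1
4: 1, 3 → 2
1: 0
3: 0
Total: 4 + 1 + 2 + 0 + 0 = 7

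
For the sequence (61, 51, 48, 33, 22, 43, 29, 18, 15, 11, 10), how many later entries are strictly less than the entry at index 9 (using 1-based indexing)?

2

The element at index 9 is 15.
Elements after it: 11, 10
Those smaller than 15: 11, 10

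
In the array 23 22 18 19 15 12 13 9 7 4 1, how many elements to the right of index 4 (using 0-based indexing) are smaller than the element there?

6 such elements

The element at index 4 is 15.
Elements after it: 12, 13, 9, 7, 4, 1
Those smaller than 15: 12, 13, 9, 7, 4, 1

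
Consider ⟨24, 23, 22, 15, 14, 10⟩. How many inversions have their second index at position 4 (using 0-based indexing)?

The element at index 4 is 14.
Elements before it: 24, 23, 22, 15
Those larger than 14: 24, 23, 22, 15

4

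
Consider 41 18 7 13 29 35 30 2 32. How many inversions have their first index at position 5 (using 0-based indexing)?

The element at index 5 is 35.
Elements after it: 30, 2, 32
Those smaller than 35: 30, 2, 32

3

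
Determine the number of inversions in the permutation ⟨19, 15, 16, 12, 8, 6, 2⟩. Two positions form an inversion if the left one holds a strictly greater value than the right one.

Count, for each position, how many later elements it exceeds:
19: 6
15: 4
16: 4
12: 3
8: 2
6: 1
2: 0
Sum: 6 + 4 + 4 + 3 + 2 + 1 + 0 = 20

20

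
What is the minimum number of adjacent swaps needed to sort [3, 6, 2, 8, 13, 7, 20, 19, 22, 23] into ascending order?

5 adjacent swaps

Each adjacent swap fixes exactly one inversion, so the minimum swap count equals the number of inversions.
Count inversions — for each element, later elements that are smaller:
3: 2 → 1
6: 2 → 1
2: none → 0
8: 7 → 1
13: 7 → 1
7: none → 0
20: 19 → 1
19: none → 0
22: none → 0
23: none → 0
Total inversions: 1 + 1 + 0 + 1 + 1 + 0 + 1 + 0 + 0 + 0 = 5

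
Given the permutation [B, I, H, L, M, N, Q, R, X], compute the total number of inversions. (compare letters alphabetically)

1 inversion

Count, for each position, how many later elements it exceeds:
B: 0
I: 1
H: 0
L: 0
M: 0
N: 0
Q: 0
R: 0
X: 0
Sum: 0 + 1 + 0 + 0 + 0 + 0 + 0 + 0 + 0 = 1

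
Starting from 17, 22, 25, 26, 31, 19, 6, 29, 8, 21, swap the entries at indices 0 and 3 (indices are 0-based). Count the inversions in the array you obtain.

28

Positions 0 and 3 hold 17 and 26; after swapping, the array is [26, 22, 25, 17, 31, 19, 6, 29, 8, 21].
Count, for each position, how many later elements it exceeds:
26: 7
22: 5
25: 5
17: 2
31: 5
19: 2
6: 0
29: 2
8: 0
21: 0
Sum: 7 + 5 + 5 + 2 + 5 + 2 + 0 + 2 + 0 + 0 = 28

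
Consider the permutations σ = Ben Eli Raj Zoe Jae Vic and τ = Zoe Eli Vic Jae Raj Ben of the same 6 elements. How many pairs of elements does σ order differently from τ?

10

Assign each item its position (1..6) in the first ordering, then rewrite the second ordering as that position sequence:
positions: Ben→1, Eli→2, Raj→3, Zoe→4, Jae→5, Vic→6
second ordering as positions: [4, 2, 6, 5, 3, 1]
Discordant pairs = inversions in this position sequence.
4: 2, 3, 1 → 3
2: 1 → 1
6: 5, 3, 1 → 3
5: 3, 1 → 2
3: 1 → 1
1: 0
Total: 3 + 1 + 3 + 2 + 1 + 0 = 10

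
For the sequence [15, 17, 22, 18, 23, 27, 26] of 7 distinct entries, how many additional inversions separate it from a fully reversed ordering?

Maximum inversions for 7 distinct elements is C(7, 2) = 7·6/2 = 21.
Current inversions — for each element, count later smaller elements:
15: 0
17: 0
22: 1
18: 0
23: 0
27: 1
26: 0
Current total: 0 + 0 + 1 + 0 + 0 + 1 + 0 = 2
Shortfall: 21 − 2 = 19

19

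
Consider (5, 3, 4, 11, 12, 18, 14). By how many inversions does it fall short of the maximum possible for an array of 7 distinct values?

Maximum inversions for 7 distinct elements is C(7, 2) = 7·6/2 = 21.
Current inversions — for each element, count later smaller elements:
5: 2
3: 0
4: 0
11: 0
12: 0
18: 1
14: 0
Current total: 2 + 0 + 0 + 0 + 0 + 1 + 0 = 3
Shortfall: 21 − 3 = 18

18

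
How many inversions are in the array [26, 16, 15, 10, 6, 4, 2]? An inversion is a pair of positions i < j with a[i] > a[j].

Element-by-element contributions:
26 → 16, 15, 10, 6, 4, 2 → 6
16 → 15, 10, 6, 4, 2 → 5
15 → 10, 6, 4, 2 → 4
10 → 6, 4, 2 → 3
6 → 4, 2 → 2
4 → 2 → 1
2 → none → 0
Sum: 6 + 5 + 4 + 3 + 2 + 1 + 0 = 21

21 out-of-order pairs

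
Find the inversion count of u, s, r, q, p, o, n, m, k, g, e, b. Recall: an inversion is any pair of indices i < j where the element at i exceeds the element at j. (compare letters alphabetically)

66

For each element, count later entries that are smaller:
u → s, r, q, p, o, n, m, k, g, e, b → 11
s → r, q, p, o, n, m, k, g, e, b → 10
r → q, p, o, n, m, k, g, e, b → 9
q → p, o, n, m, k, g, e, b → 8
p → o, n, m, k, g, e, b → 7
o → n, m, k, g, e, b → 6
n → m, k, g, e, b → 5
m → k, g, e, b → 4
k → g, e, b → 3
g → e, b → 2
e → b → 1
b → none → 0
Sum: 11 + 10 + 9 + 8 + 7 + 6 + 5 + 4 + 3 + 2 + 1 + 0 = 66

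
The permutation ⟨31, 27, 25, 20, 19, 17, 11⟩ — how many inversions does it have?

21 out-of-order pairs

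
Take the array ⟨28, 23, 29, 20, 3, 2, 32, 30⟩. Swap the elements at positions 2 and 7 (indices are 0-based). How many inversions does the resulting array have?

Positions 2 and 7 hold 29 and 30; after swapping, the array is [28, 23, 30, 20, 3, 2, 32, 29].
For each element, count later entries that are smaller:
28: 4
23: 3
30: 4
20: 2
3: 1
2: 0
32: 1
29: 0
Sum: 4 + 3 + 4 + 2 + 1 + 0 + 1 + 0 = 15

15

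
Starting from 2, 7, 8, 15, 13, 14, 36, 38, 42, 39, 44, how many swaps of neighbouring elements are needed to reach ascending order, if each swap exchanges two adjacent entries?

3

Minimum adjacent swaps = number of inversions (each swap of adjacent out-of-order elements removes one inversion and no swap can remove more).
Count inversions — for each element, later elements that are smaller:
2: none → 0
7: none → 0
8: none → 0
15: 13, 14 → 2
13: none → 0
14: none → 0
36: none → 0
38: none → 0
42: 39 → 1
39: none → 0
44: none → 0
Total inversions: 0 + 0 + 0 + 2 + 0 + 0 + 0 + 0 + 1 + 0 + 0 = 3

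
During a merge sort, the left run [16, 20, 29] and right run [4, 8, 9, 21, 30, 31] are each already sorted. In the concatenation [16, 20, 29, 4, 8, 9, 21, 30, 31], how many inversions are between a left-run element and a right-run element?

Take each right-half value and tally the left-half values above it:
r = 4: 16, 20, 29 → 3
r = 8: 16, 20, 29 → 3
r = 9: 16, 20, 29 → 3
r = 21: 29 → 1
r = 30: none → 0
r = 31: none → 0
Cross-inversions: 3 + 3 + 3 + 1 + 0 + 0 = 10

10 cross-inversions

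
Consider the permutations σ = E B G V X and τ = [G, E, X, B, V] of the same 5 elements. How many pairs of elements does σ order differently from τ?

There are 4 discordant pairs.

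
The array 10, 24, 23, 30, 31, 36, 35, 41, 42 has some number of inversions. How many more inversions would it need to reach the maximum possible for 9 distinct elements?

34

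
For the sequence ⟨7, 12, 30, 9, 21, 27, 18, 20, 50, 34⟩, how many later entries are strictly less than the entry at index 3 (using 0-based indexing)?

The element at index 3 is 9.
Elements after it: 21, 27, 18, 20, 50, 34
None of them are smaller than 9.

0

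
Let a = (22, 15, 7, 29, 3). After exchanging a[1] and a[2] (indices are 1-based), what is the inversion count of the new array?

There are 6 inversions.

Positions 1 and 2 hold 22 and 15; after swapping, the array is [15, 22, 7, 29, 3].
Element-by-element contributions:
15 → 7, 3 → 2
22 → 7, 3 → 2
7 → 3 → 1
29 → 3 → 1
3 → none → 0
Sum: 2 + 2 + 1 + 1 + 0 = 6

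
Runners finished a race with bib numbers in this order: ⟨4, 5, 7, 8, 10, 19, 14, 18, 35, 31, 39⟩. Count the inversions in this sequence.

Sweep left to right; for each value list the smaller values that follow it:
4 → none → 0
5 → none → 0
7 → none → 0
8 → none → 0
10 → none → 0
19 → 14, 18 → 2
14 → none → 0
18 → none → 0
35 → 31 → 1
31 → none → 0
39 → none → 0
Sum: 0 + 0 + 0 + 0 + 0 + 2 + 0 + 0 + 1 + 0 + 0 = 3

3 inversions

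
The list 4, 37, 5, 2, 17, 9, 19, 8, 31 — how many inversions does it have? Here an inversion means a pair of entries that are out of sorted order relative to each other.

Out-of-order pairs: 13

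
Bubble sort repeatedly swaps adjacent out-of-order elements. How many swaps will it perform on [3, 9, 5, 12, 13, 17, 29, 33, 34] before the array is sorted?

The minimum number of adjacent swaps to sort an array equals its inversion count, since every such swap removes exactly one inversion.
Count inversions — for each element, later elements that are smaller:
3: none → 0
9: 5 → 1
5: none → 0
12: none → 0
13: none → 0
17: none → 0
29: none → 0
33: none → 0
34: none → 0
Total inversions: 0 + 1 + 0 + 0 + 0 + 0 + 0 + 0 + 0 = 1

Adjacent swaps: 1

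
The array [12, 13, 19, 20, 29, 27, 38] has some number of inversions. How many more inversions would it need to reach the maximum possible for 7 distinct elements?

20 inversions short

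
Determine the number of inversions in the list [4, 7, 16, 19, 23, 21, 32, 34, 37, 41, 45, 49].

Sweep left to right; for each value list the smaller values that follow it:
4 → none → 0
7 → none → 0
16 → none → 0
19 → none → 0
23 → 21 → 1
21 → none → 0
32 → none → 0
34 → none → 0
37 → none → 0
41 → none → 0
45 → none → 0
49 → none → 0
Sum: 0 + 0 + 0 + 0 + 1 + 0 + 0 + 0 + 0 + 0 + 0 + 0 = 1

Inversions: 1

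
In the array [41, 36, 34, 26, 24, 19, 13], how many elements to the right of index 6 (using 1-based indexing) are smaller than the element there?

1 such element

The element at index 6 is 19.
Elements after it: 13
Those smaller than 19: 13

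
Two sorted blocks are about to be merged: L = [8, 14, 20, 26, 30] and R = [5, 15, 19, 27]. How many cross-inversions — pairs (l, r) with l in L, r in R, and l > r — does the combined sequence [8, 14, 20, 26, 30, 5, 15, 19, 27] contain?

Count, for every r in R, how many entries of L exceed r:
r = 5: 8, 14, 20, 26, 30 → 5
r = 15: 20, 26, 30 → 3
r = 19: 20, 26, 30 → 3
r = 27: 30 → 1
Cross-inversions: 5 + 3 + 3 + 1 = 12

Split inversions: 12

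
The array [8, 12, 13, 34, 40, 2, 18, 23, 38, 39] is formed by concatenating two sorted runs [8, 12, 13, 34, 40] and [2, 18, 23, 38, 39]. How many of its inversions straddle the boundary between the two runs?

11 split inversions

Count, for every r in R, how many entries of L exceed r:
r = 2: 8, 12, 13, 34, 40 → 5
r = 18: 34, 40 → 2
r = 23: 34, 40 → 2
r = 38: 40 → 1
r = 39: 40 → 1
Cross-inversions: 5 + 2 + 2 + 1 + 1 = 11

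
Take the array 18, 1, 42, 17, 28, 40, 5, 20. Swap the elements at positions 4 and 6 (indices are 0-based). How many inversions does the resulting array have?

Positions 4 and 6 hold 28 and 5; after swapping, the array is [18, 1, 42, 17, 5, 40, 28, 20].
For each element, count later entries that are smaller:
18 → 1, 17, 5 → 3
1 → none → 0
42 → 17, 5, 40, 28, 20 → 5
17 → 5 → 1
5 → none → 0
40 → 28, 20 → 2
28 → 20 → 1
20 → none → 0
Sum: 3 + 0 + 5 + 1 + 0 + 2 + 1 + 0 = 12

12 inversions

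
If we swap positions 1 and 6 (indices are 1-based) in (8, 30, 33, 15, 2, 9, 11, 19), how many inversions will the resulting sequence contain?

15

Positions 1 and 6 hold 8 and 9; after swapping, the array is [9, 30, 33, 15, 2, 8, 11, 19].
Element-by-element contributions:
9: 2
30: 5
33: 5
15: 3
2: 0
8: 0
11: 0
19: 0
Sum: 2 + 5 + 5 + 3 + 0 + 0 + 0 + 0 = 15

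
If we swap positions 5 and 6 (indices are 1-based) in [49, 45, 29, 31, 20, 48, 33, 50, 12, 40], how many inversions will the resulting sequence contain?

26 inversions

Positions 5 and 6 hold 20 and 48; after swapping, the array is [49, 45, 29, 31, 48, 20, 33, 50, 12, 40].
Sweep left to right; for each value list the smaller values that follow it:
49: 8
45: 6
29: 2
31: 2
48: 4
20: 1
33: 1
50: 2
12: 0
40: 0
Sum: 8 + 6 + 2 + 2 + 4 + 1 + 1 + 2 + 0 + 0 = 26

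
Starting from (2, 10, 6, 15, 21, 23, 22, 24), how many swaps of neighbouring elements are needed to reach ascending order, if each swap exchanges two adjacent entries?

Minimum adjacent swaps = number of inversions (each swap of adjacent out-of-order elements removes one inversion and no swap can remove more).
Count inversions — for each element, later elements that are smaller:
2: none → 0
10: 6 → 1
6: none → 0
15: none → 0
21: none → 0
23: 22 → 1
22: none → 0
24: none → 0
Total inversions: 0 + 1 + 0 + 0 + 0 + 1 + 0 + 0 = 2

2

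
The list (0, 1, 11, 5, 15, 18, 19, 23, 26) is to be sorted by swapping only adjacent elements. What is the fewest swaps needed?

The minimum number of adjacent swaps to sort an array equals its inversion count, since every such swap removes exactly one inversion.
Count inversions — for each element, later elements that are smaller:
0: none → 0
1: none → 0
11: 5 → 1
5: none → 0
15: none → 0
18: none → 0
19: none → 0
23: none → 0
26: none → 0
Total inversions: 0 + 0 + 1 + 0 + 0 + 0 + 0 + 0 + 0 = 1

1 swap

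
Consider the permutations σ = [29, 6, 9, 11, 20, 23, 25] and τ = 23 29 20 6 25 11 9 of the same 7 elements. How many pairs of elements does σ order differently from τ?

Assign each item its position (1..7) in the first ordering, then rewrite the second ordering as that position sequence:
positions: 29→1, 6→2, 9→3, 11→4, 20→5, 23→6, 25→7
second ordering as positions: [6, 1, 5, 2, 7, 4, 3]
Discordant pairs = inversions in this position sequence.
6: 1, 5, 2, 4, 3 → 5
1: 0
5: 2, 4, 3 → 3
2: 0
7: 4, 3 → 2
4: 3 → 1
3: 0
Total: 5 + 0 + 3 + 0 + 2 + 1 + 0 = 11

There are 11 discordant pairs.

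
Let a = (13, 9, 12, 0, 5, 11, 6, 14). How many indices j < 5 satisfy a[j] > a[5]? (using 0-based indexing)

2 such elements

The element at index 5 is 11.
Elements before it: 13, 9, 12, 0, 5
Those larger than 11: 13, 12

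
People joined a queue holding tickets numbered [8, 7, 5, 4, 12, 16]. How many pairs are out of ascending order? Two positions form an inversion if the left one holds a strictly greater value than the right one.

6 inversions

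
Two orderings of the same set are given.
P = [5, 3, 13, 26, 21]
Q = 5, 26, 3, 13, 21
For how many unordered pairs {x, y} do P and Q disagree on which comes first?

Disagreeing pairs: 2

Assign each item its position (1..5) in the first ordering, then rewrite the second ordering as that position sequence:
positions: 5→1, 3→2, 13→3, 26→4, 21→5
second ordering as positions: [1, 4, 2, 3, 5]
Discordant pairs = inversions in this position sequence.
1: 0
4: 2, 3 → 2
2: 0
3: 0
5: 0
Total: 0 + 2 + 0 + 0 + 0 = 2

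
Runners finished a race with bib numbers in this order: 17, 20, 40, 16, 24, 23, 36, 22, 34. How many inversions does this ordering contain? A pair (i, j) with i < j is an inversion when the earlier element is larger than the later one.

Sweep left to right; for each value list the smaller values that follow it:
17: 1
20: 1
40: 6
16: 0
24: 2
23: 1
36: 2
22: 0
34: 0
Sum: 1 + 1 + 6 + 0 + 2 + 1 + 2 + 0 + 0 = 13

There are 13 inversions.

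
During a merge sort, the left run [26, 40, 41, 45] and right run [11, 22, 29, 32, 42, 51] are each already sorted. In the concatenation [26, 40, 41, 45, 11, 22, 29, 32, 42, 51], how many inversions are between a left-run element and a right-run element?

15

For each element r of the right run, count left-run elements greater than r:
r = 11: 26, 40, 41, 45 → 4
r = 22: 26, 40, 41, 45 → 4
r = 29: 40, 41, 45 → 3
r = 32: 40, 41, 45 → 3
r = 42: 45 → 1
r = 51: none → 0
Cross-inversions: 4 + 4 + 3 + 3 + 1 + 0 = 15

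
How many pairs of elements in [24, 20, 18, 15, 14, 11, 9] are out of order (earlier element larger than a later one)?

21

Count, for each position, how many later elements it exceeds:
24: 6
20: 5
18: 4
15: 3
14: 2
11: 1
9: 0
Sum: 6 + 5 + 4 + 3 + 2 + 1 + 0 = 21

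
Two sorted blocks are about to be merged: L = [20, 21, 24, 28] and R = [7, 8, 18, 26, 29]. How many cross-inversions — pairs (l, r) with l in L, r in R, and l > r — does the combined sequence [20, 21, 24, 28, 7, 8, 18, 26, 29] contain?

Count, for every r in R, how many entries of L exceed r:
r = 7: 20, 21, 24, 28 → 4
r = 8: 20, 21, 24, 28 → 4
r = 18: 20, 21, 24, 28 → 4
r = 26: 28 → 1
r = 29: none → 0
Cross-inversions: 4 + 4 + 4 + 1 + 0 = 13

13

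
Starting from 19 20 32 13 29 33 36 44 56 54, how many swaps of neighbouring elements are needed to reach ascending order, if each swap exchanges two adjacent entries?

Minimum adjacent swaps = number of inversions (each swap of adjacent out-of-order elements removes one inversion and no swap can remove more).
Count inversions — for each element, later elements that are smaller:
19: 13 → 1
20: 13 → 1
32: 13, 29 → 2
13: none → 0
29: none → 0
33: none → 0
36: none → 0
44: none → 0
56: 54 → 1
54: none → 0
Total inversions: 1 + 1 + 2 + 0 + 0 + 0 + 0 + 0 + 1 + 0 = 5

Swaps: 5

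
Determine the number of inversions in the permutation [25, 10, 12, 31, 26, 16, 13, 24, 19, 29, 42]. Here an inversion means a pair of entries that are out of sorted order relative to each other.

18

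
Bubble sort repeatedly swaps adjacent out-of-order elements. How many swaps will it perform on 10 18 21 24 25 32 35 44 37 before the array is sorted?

Minimum adjacent swaps = number of inversions (each swap of adjacent out-of-order elements removes one inversion and no swap can remove more).
Count inversions — for each element, later elements that are smaller:
10: none → 0
18: none → 0
21: none → 0
24: none → 0
25: none → 0
32: none → 0
35: none → 0
44: 37 → 1
37: none → 0
Total inversions: 0 + 0 + 0 + 0 + 0 + 0 + 0 + 1 + 0 = 1

1 swap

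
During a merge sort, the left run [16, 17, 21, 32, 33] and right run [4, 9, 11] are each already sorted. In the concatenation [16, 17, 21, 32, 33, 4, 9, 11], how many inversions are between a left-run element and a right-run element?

Count, for every r in R, how many entries of L exceed r:
r = 4: 16, 17, 21, 32, 33 → 5
r = 9: 16, 17, 21, 32, 33 → 5
r = 11: 16, 17, 21, 32, 33 → 5
Cross-inversions: 5 + 5 + 5 = 15

15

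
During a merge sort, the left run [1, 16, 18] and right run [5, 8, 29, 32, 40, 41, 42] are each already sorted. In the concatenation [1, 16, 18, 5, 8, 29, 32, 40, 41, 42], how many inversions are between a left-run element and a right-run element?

4

For each element r of the right run, count left-run elements greater than r:
r = 5: 16, 18 → 2
r = 8: 16, 18 → 2
r = 29: none → 0
r = 32: none → 0
r = 40: none → 0
r = 41: none → 0
r = 42: none → 0
Cross-inversions: 2 + 2 + 0 + 0 + 0 + 0 + 0 = 4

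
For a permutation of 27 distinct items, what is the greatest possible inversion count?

A reversed (strictly descending) arrangement makes every pair an inversion, giving C(27, 2) inversions.
C(27, 2) = 27·26/2 = 351

Inversions: 351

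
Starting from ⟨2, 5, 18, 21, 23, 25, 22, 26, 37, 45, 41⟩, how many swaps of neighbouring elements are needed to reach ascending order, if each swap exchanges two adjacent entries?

There are 3 adjacent swaps.

The minimum number of adjacent swaps to sort an array equals its inversion count, since every such swap removes exactly one inversion.
Count inversions — for each element, later elements that are smaller:
2: none → 0
5: none → 0
18: none → 0
21: none → 0
23: 22 → 1
25: 22 → 1
22: none → 0
26: none → 0
37: none → 0
45: 41 → 1
41: none → 0
Total inversions: 0 + 0 + 0 + 0 + 1 + 1 + 0 + 0 + 0 + 1 + 0 = 3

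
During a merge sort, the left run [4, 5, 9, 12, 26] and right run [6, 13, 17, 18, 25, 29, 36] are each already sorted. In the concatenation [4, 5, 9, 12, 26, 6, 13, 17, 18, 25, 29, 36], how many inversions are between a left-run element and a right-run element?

7 cross-inversions

For each element r of the right run, count left-run elements greater than r:
r = 6: 9, 12, 26 → 3
r = 13: 26 → 1
r = 17: 26 → 1
r = 18: 26 → 1
r = 25: 26 → 1
r = 29: none → 0
r = 36: none → 0
Cross-inversions: 3 + 1 + 1 + 1 + 1 + 0 + 0 = 7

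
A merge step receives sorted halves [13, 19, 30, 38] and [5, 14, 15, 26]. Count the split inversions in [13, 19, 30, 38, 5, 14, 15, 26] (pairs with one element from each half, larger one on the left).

12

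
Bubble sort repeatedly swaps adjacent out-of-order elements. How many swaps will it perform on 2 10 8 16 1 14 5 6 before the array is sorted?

Each adjacent swap fixes exactly one inversion, so the minimum swap count equals the number of inversions.
Count inversions — for each element, later elements that are smaller:
2: 1 → 1
10: 8, 1, 5, 6 → 4
8: 1, 5, 6 → 3
16: 1, 14, 5, 6 → 4
1: none → 0
14: 5, 6 → 2
5: none → 0
6: none → 0
Total inversions: 1 + 4 + 3 + 4 + 0 + 2 + 0 + 0 = 14

14 adjacent swaps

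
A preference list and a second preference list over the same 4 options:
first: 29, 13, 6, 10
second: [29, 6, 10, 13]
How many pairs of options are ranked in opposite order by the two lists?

2

Assign each item its position (1..4) in the first ordering, then rewrite the second ordering as that position sequence:
positions: 29→1, 13→2, 6→3, 10→4
second ordering as positions: [1, 3, 4, 2]
Discordant pairs = inversions in this position sequence.
1: 0
3: 2 → 1
4: 2 → 1
2: 0
Total: 0 + 1 + 1 + 0 = 2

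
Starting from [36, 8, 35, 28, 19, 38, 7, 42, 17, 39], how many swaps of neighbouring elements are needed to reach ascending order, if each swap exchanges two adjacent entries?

Minimum adjacent swaps = number of inversions (each swap of adjacent out-of-order elements removes one inversion and no swap can remove more).
Count inversions — for each element, later elements that are smaller:
36: 8, 35, 28, 19, 7, 17 → 6
8: 7 → 1
35: 28, 19, 7, 17 → 4
28: 19, 7, 17 → 3
19: 7, 17 → 2
38: 7, 17 → 2
7: none → 0
42: 17, 39 → 2
17: none → 0
39: none → 0
Total inversions: 6 + 1 + 4 + 3 + 2 + 2 + 0 + 2 + 0 + 0 = 20

20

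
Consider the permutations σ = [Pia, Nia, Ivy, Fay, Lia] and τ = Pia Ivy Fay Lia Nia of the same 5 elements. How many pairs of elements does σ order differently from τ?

3 discordant pairs

Assign each item its position (1..5) in the first ordering, then rewrite the second ordering as that position sequence:
positions: Pia→1, Nia→2, Ivy→3, Fay→4, Lia→5
second ordering as positions: [1, 3, 4, 5, 2]
Discordant pairs = inversions in this position sequence.
1: 0
3: 2 → 1
4: 2 → 1
5: 2 → 1
2: 0
Total: 0 + 1 + 1 + 1 + 0 = 3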